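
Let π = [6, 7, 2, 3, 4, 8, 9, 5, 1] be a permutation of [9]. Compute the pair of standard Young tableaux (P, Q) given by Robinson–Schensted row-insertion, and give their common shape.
P = [1, 3, 4, 5, 9] / [2, 7, 8] / [6];  Q = [1, 2, 5, 6, 7] / [3, 4, 8] / [9];  common shape = (5, 3, 1)

Row-insert the values π_1, π_2, … into P one at a time, bumping the leftmost entry strictly greater than the inserted value down to the next row. The recording tableau Q records, in position (i, j), the step at which that cell was added to P.
  Insert 6 (step 1): P = [6];  Q = [1]
  Insert 7 (step 2): P = [6, 7];  Q = [1, 2]
  Insert 2 (step 3): P = [2, 7] / [6];  Q = [1, 2] / [3]
  Insert 3 (step 4): P = [2, 3] / [6, 7];  Q = [1, 2] / [3, 4]
  Insert 4 (step 5): P = [2, 3, 4] / [6, 7];  Q = [1, 2, 5] / [3, 4]
  Insert 8 (step 6): P = [2, 3, 4, 8] / [6, 7];  Q = [1, 2, 5, 6] / [3, 4]
  Insert 9 (step 7): P = [2, 3, 4, 8, 9] / [6, 7];  Q = [1, 2, 5, 6, 7] / [3, 4]
  Insert 5 (step 8): P = [2, 3, 4, 5, 9] / [6, 7, 8];  Q = [1, 2, 5, 6, 7] / [3, 4, 8]
  Insert 1 (step 9): P = [1, 3, 4, 5, 9] / [2, 7, 8] / [6];  Q = [1, 2, 5, 6, 7] / [3, 4, 8] / [9]
Final shape: (5, 3, 1).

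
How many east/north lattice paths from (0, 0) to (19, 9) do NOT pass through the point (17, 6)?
Number of paths = 5897430

Total paths from (0, 0) to (19, 9): C(28, 19) = 6906900. Paths through (17, 6): (paths (0, 0) → (17, 6)) × (paths (17, 6) → (19, 9)) = C(23, 17) · C(5, 2) = 100947 · 10 = 1009470. Avoidance count = 6906900 − 1009470 = 5897430.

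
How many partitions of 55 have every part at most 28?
p(55, parts ≤ 28) = 439544

Use the recurrence p(n, m) = p(n, m−1) + p(n−m, m): either the largest part is < m (count p(n, m−1)) or the largest part is exactly m (remove one copy of m, count p(n−m, m)). With p(0, ·) = 1 this gives p(55, parts ≤ 28) = 439544. (By conjugating Young diagrams, this also counts partitions of 55 into at most 28 parts.)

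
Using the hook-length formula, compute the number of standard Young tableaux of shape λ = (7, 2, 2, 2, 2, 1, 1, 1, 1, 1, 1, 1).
# SYT of shape (7, 2, 2, 2, 2, 1, 1, 1, 1, 1, 1, 1) = 36212176

Hook-length formula: f^λ = n! / Π hook(c), product over all cells c of the Young diagram. For λ = (7, 2, 2, 2, 2, 1, 1, 1, 1, 1, 1, 1), n = 22 boxes. Hook lengths by row (left-to-right, top-to-bottom): [18, 10, 5, 4, 3, 2, 1]; [12, 4]; [11, 3]; [10, 2]; [9, 1]; [7]; [6]; [5]; [4]; [3]; [2]; [1]. Product of hooks = 31039303680000. So f^λ = 22! / 31039303680000 = 1124000727777607680000 / 31039303680000 = 36212176.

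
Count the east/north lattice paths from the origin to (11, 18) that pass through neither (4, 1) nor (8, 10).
Number of paths = 26236575

Inclusion–exclusion. Total paths: C(29, 11) = 34597290. Through P₁: C(5, 4)·C(24, 7) = 1730520. Through P₂: C(18, 8)·C(11, 3) = 7220070. Since P₁ is strictly southwest of P₂, a monotone path through both must visit P₁ then P₂; paths through both = C(5, 4)·C(13, 4)·C(11, 3) = 589875. Avoid both = 34597290 − 1730520 − 7220070 + 589875 = 26236575.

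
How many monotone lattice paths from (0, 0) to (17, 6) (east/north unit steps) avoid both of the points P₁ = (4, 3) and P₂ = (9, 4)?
Number of paths = 58622

Inclusion–exclusion. Total paths: C(23, 17) = 100947. Through P₁: C(7, 4)·C(16, 13) = 19600. Through P₂: C(13, 9)·C(10, 8) = 32175. Since P₁ is strictly southwest of P₂, a monotone path through both must visit P₁ then P₂; paths through both = C(7, 4)·C(6, 5)·C(10, 8) = 9450. Avoid both = 100947 − 19600 − 32175 + 9450 = 58622.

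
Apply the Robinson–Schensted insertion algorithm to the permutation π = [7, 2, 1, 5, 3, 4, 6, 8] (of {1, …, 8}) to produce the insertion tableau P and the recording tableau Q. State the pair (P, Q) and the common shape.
P = [1, 3, 4, 6, 8] / [2, 5] / [7];  Q = [1, 4, 6, 7, 8] / [2, 5] / [3];  common shape = (5, 2, 1)

Row-insert the values π_1, π_2, … into P one at a time, bumping the leftmost entry strictly greater than the inserted value down to the next row. The recording tableau Q records, in position (i, j), the step at which that cell was added to P.
  Insert 7 (step 1): P = [7];  Q = [1]
  Insert 2 (step 2): P = [2] / [7];  Q = [1] / [2]
  Insert 1 (step 3): P = [1] / [2] / [7];  Q = [1] / [2] / [3]
  Insert 5 (step 4): P = [1, 5] / [2] / [7];  Q = [1, 4] / [2] / [3]
  Insert 3 (step 5): P = [1, 3] / [2, 5] / [7];  Q = [1, 4] / [2, 5] / [3]
  Insert 4 (step 6): P = [1, 3, 4] / [2, 5] / [7];  Q = [1, 4, 6] / [2, 5] / [3]
  Insert 6 (step 7): P = [1, 3, 4, 6] / [2, 5] / [7];  Q = [1, 4, 6, 7] / [2, 5] / [3]
  Insert 8 (step 8): P = [1, 3, 4, 6, 8] / [2, 5] / [7];  Q = [1, 4, 6, 7, 8] / [2, 5] / [3]
Final shape: (5, 2, 1).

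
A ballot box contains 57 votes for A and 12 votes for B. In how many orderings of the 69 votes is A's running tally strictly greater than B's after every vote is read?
Strict-lead orderings = 5748967596840

Total orderings of the 69 votes with 57 for A: C(69, 57) = 8815083648488. By the Bertrand ballot formula (Cycle Lemma / reflection principle), the number of orderings in which A is strictly ahead of B throughout is (p − q)/(p + q) · C(p + q, p) = (57 − 12)/(57 + 12) · 8815083648488 = 5748967596840.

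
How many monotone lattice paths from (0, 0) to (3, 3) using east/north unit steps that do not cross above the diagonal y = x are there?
C_3 = 5

These NE paths below the diagonal are counted by the Catalan number C_n = (1/(n + 1)) · C(2n, n). For n = 3: C_3 = (1/4) · C(6, 3) = 20/4 = 5.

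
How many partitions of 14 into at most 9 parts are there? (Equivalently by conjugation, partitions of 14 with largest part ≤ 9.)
p(14, parts ≤ 9) = 123

Partitions of 14 with all parts ≤ 9: 9+5, 9+4+1, 9+3+2, 9+3+1+1, 9+2+2+1, 9+2+1+1+1, 9+1+1+1+1+1, 8+6, 8+5+1, 8+4+2, 8+4+1+1, 8+3+3, 8+3+2+1, 8+3+1+1+1, 8+2+2+2, 8+2+2+1+1, 8+2+1+1+1+1, 8+1+1+1+1+1+1, 7+7, 7+6+1, 7+5+2, 7+5+1+1, 7+4+3, 7+4+2+1, 7+4+1+1+1, 7+3+3+1, 7+3+2+2, 7+3+2+1+1, 7+3+1+1+1+1, 7+2+2+2+1, … (123 total). Count = 123.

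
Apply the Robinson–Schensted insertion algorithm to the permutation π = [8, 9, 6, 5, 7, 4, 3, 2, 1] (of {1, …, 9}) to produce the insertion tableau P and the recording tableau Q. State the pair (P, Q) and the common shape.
P = [1, 7] / [2, 9] / [3] / [4] / [5] / [6] / [8];  Q = [1, 2] / [3, 5] / [4] / [6] / [7] / [8] / [9];  common shape = (2, 2, 1, 1, 1, 1, 1)

Row-insert the values π_1, π_2, … into P one at a time, bumping the leftmost entry strictly greater than the inserted value down to the next row. The recording tableau Q records, in position (i, j), the step at which that cell was added to P.
  Insert 8 (step 1): P = [8];  Q = [1]
  Insert 9 (step 2): P = [8, 9];  Q = [1, 2]
  Insert 6 (step 3): P = [6, 9] / [8];  Q = [1, 2] / [3]
  Insert 5 (step 4): P = [5, 9] / [6] / [8];  Q = [1, 2] / [3] / [4]
  Insert 7 (step 5): P = [5, 7] / [6, 9] / [8];  Q = [1, 2] / [3, 5] / [4]
  Insert 4 (step 6): P = [4, 7] / [5, 9] / [6] / [8];  Q = [1, 2] / [3, 5] / [4] / [6]
  Insert 3 (step 7): P = [3, 7] / [4, 9] / [5] / [6] / [8];  Q = [1, 2] / [3, 5] / [4] / [6] / [7]
  Insert 2 (step 8): P = [2, 7] / [3, 9] / [4] / [5] / [6] / [8];  Q = [1, 2] / [3, 5] / [4] / [6] / [7] / [8]
  Insert 1 (step 9): P = [1, 7] / [2, 9] / [3] / [4] / [5] / [6] / [8];  Q = [1, 2] / [3, 5] / [4] / [6] / [7] / [8] / [9]
Final shape: (2, 2, 1, 1, 1, 1, 1).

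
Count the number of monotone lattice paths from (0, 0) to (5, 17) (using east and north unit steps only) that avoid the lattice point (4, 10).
Number of paths = 18326

Total paths from (0, 0) to (5, 17): C(22, 5) = 26334. Paths through (4, 10): (paths (0, 0) → (4, 10)) × (paths (4, 10) → (5, 17)) = C(14, 4) · C(8, 1) = 1001 · 8 = 8008. Avoidance count = 26334 − 8008 = 18326.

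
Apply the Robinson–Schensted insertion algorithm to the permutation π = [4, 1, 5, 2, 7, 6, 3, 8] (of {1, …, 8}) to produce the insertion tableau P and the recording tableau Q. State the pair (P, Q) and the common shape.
P = [1, 2, 3, 8] / [4, 5, 6] / [7];  Q = [1, 3, 5, 8] / [2, 4, 6] / [7];  common shape = (4, 3, 1)

Row-insert the values π_1, π_2, … into P one at a time, bumping the leftmost entry strictly greater than the inserted value down to the next row. The recording tableau Q records, in position (i, j), the step at which that cell was added to P.
  Insert 4 (step 1): P = [4];  Q = [1]
  Insert 1 (step 2): P = [1] / [4];  Q = [1] / [2]
  Insert 5 (step 3): P = [1, 5] / [4];  Q = [1, 3] / [2]
  Insert 2 (step 4): P = [1, 2] / [4, 5];  Q = [1, 3] / [2, 4]
  Insert 7 (step 5): P = [1, 2, 7] / [4, 5];  Q = [1, 3, 5] / [2, 4]
  Insert 6 (step 6): P = [1, 2, 6] / [4, 5, 7];  Q = [1, 3, 5] / [2, 4, 6]
  Insert 3 (step 7): P = [1, 2, 3] / [4, 5, 6] / [7];  Q = [1, 3, 5] / [2, 4, 6] / [7]
  Insert 8 (step 8): P = [1, 2, 3, 8] / [4, 5, 6] / [7];  Q = [1, 3, 5, 8] / [2, 4, 6] / [7]
Final shape: (4, 3, 1).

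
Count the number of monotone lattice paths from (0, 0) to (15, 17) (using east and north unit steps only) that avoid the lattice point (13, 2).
Number of paths = 565708440

Total paths from (0, 0) to (15, 17): C(32, 15) = 565722720. Paths through (13, 2): (paths (0, 0) → (13, 2)) × (paths (13, 2) → (15, 17)) = C(15, 13) · C(17, 2) = 105 · 136 = 14280. Avoidance count = 565722720 − 14280 = 565708440.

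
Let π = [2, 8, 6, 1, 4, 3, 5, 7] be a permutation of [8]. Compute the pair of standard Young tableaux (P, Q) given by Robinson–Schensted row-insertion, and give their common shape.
P = [1, 3, 5, 7] / [2, 4] / [6] / [8];  Q = [1, 2, 7, 8] / [3, 5] / [4] / [6];  common shape = (4, 2, 1, 1)

Row-insert the values π_1, π_2, … into P one at a time, bumping the leftmost entry strictly greater than the inserted value down to the next row. The recording tableau Q records, in position (i, j), the step at which that cell was added to P.
  Insert 2 (step 1): P = [2];  Q = [1]
  Insert 8 (step 2): P = [2, 8];  Q = [1, 2]
  Insert 6 (step 3): P = [2, 6] / [8];  Q = [1, 2] / [3]
  Insert 1 (step 4): P = [1, 6] / [2] / [8];  Q = [1, 2] / [3] / [4]
  Insert 4 (step 5): P = [1, 4] / [2, 6] / [8];  Q = [1, 2] / [3, 5] / [4]
  Insert 3 (step 6): P = [1, 3] / [2, 4] / [6] / [8];  Q = [1, 2] / [3, 5] / [4] / [6]
  Insert 5 (step 7): P = [1, 3, 5] / [2, 4] / [6] / [8];  Q = [1, 2, 7] / [3, 5] / [4] / [6]
  Insert 7 (step 8): P = [1, 3, 5, 7] / [2, 4] / [6] / [8];  Q = [1, 2, 7, 8] / [3, 5] / [4] / [6]
Final shape: (4, 2, 1, 1).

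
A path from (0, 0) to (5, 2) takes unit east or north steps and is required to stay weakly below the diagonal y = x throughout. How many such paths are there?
Number of paths = 14

By the reflection principle (André's argument), the number of monotone paths to (5, 2) with n ≤ m that never go above y = x is C(7, 5) − C(7, 6) = 21 − 7 = 14.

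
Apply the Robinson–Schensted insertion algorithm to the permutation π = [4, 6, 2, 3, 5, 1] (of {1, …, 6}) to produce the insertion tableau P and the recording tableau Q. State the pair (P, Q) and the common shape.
P = [1, 3, 5] / [2, 6] / [4];  Q = [1, 2, 5] / [3, 4] / [6];  common shape = (3, 2, 1)

Row-insert the values π_1, π_2, … into P one at a time, bumping the leftmost entry strictly greater than the inserted value down to the next row. The recording tableau Q records, in position (i, j), the step at which that cell was added to P.
  Insert 4 (step 1): P = [4];  Q = [1]
  Insert 6 (step 2): P = [4, 6];  Q = [1, 2]
  Insert 2 (step 3): P = [2, 6] / [4];  Q = [1, 2] / [3]
  Insert 3 (step 4): P = [2, 3] / [4, 6];  Q = [1, 2] / [3, 4]
  Insert 5 (step 5): P = [2, 3, 5] / [4, 6];  Q = [1, 2, 5] / [3, 4]
  Insert 1 (step 6): P = [1, 3, 5] / [2, 6] / [4];  Q = [1, 2, 5] / [3, 4] / [6]
Final shape: (3, 2, 1).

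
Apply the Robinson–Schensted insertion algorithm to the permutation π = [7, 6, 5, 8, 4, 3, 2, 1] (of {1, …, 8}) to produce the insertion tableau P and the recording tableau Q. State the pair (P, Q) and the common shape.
P = [1, 8] / [2] / [3] / [4] / [5] / [6] / [7];  Q = [1, 4] / [2] / [3] / [5] / [6] / [7] / [8];  common shape = (2, 1, 1, 1, 1, 1, 1)

Row-insert the values π_1, π_2, … into P one at a time, bumping the leftmost entry strictly greater than the inserted value down to the next row. The recording tableau Q records, in position (i, j), the step at which that cell was added to P.
  Insert 7 (step 1): P = [7];  Q = [1]
  Insert 6 (step 2): P = [6] / [7];  Q = [1] / [2]
  Insert 5 (step 3): P = [5] / [6] / [7];  Q = [1] / [2] / [3]
  Insert 8 (step 4): P = [5, 8] / [6] / [7];  Q = [1, 4] / [2] / [3]
  Insert 4 (step 5): P = [4, 8] / [5] / [6] / [7];  Q = [1, 4] / [2] / [3] / [5]
  Insert 3 (step 6): P = [3, 8] / [4] / [5] / [6] / [7];  Q = [1, 4] / [2] / [3] / [5] / [6]
  Insert 2 (step 7): P = [2, 8] / [3] / [4] / [5] / [6] / [7];  Q = [1, 4] / [2] / [3] / [5] / [6] / [7]
  Insert 1 (step 8): P = [1, 8] / [2] / [3] / [4] / [5] / [6] / [7];  Q = [1, 4] / [2] / [3] / [5] / [6] / [7] / [8]
Final shape: (2, 1, 1, 1, 1, 1, 1).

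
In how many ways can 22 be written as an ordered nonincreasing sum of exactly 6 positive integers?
p(22, 6 parts) = 136

Partitions of n into exactly k parts are in bijection with partitions of n − k into at most k parts (subtract 1 from each part). So p(22, exactly 6) = p(16, parts ≤ 6). Computing via the recurrence p(m, j) = p(m, j−1) + p(m−j, j) gives 136.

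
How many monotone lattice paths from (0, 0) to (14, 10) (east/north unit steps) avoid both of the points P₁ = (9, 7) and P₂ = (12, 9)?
Number of paths = 782026

Inclusion–exclusion. Total paths: C(24, 14) = 1961256. Through P₁: C(16, 9)·C(8, 5) = 640640. Through P₂: C(21, 12)·C(3, 2) = 881790. Since P₁ is strictly southwest of P₂, a monotone path through both must visit P₁ then P₂; paths through both = C(16, 9)·C(5, 3)·C(3, 2) = 343200. Avoid both = 1961256 − 640640 − 881790 + 343200 = 782026.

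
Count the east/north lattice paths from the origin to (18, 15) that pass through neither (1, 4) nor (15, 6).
Number of paths = 917981340

Inclusion–exclusion. Total paths: C(33, 18) = 1037158320. Through P₁: C(5, 1)·C(28, 17) = 107370900. Through P₂: C(21, 15)·C(12, 3) = 11938080. Since P₁ is strictly southwest of P₂, a monotone path through both must visit P₁ then P₂; paths through both = C(5, 1)·C(16, 14)·C(12, 3) = 132000. Avoid both = 1037158320 − 107370900 − 11938080 + 132000 = 917981340.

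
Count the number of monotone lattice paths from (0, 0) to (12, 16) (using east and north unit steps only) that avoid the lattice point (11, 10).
Number of paths = 27952743

Total paths from (0, 0) to (12, 16): C(28, 12) = 30421755. Paths through (11, 10): (paths (0, 0) → (11, 10)) × (paths (11, 10) → (12, 16)) = C(21, 11) · C(7, 1) = 352716 · 7 = 2469012. Avoidance count = 30421755 − 2469012 = 27952743.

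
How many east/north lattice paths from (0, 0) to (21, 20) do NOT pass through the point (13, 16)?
Number of paths = 235536299295

Total paths from (0, 0) to (21, 20): C(41, 21) = 269128937220. Paths through (13, 16): (paths (0, 0) → (13, 16)) × (paths (13, 16) → (21, 20)) = C(29, 13) · C(12, 8) = 67863915 · 495 = 33592637925. Avoidance count = 269128937220 − 33592637925 = 235536299295.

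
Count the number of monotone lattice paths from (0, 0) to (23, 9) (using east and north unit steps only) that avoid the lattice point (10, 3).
Number of paths = 20289048

Total paths from (0, 0) to (23, 9): C(32, 23) = 28048800. Paths through (10, 3): (paths (0, 0) → (10, 3)) × (paths (10, 3) → (23, 9)) = C(13, 10) · C(19, 13) = 286 · 27132 = 7759752. Avoidance count = 28048800 − 7759752 = 20289048.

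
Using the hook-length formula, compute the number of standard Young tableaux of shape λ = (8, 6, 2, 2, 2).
# SYT of shape (8, 6, 2, 2, 2) = 44089500

Hook-length formula: f^λ = n! / Π hook(c), product over all cells c of the Young diagram. For λ = (8, 6, 2, 2, 2), n = 20 boxes. Hook lengths by row (left-to-right, top-to-bottom): [12, 11, 7, 6, 5, 4, 2, 1]; [9, 8, 4, 3, 2, 1]; [4, 3]; [3, 2]; [2, 1]. Product of hooks = 55180984320. So f^λ = 20! / 55180984320 = 2432902008176640000 / 55180984320 = 44089500.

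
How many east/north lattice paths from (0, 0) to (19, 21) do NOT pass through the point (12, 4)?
Number of paths = 130652499120

Total paths from (0, 0) to (19, 21): C(40, 19) = 131282408400. Paths through (12, 4): (paths (0, 0) → (12, 4)) × (paths (12, 4) → (19, 21)) = C(16, 12) · C(24, 7) = 1820 · 346104 = 629909280. Avoidance count = 131282408400 − 629909280 = 130652499120.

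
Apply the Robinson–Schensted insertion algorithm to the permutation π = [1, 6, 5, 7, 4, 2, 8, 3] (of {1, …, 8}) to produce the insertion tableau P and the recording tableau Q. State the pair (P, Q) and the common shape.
P = [1, 2, 3, 8] / [4, 7] / [5] / [6];  Q = [1, 2, 4, 7] / [3, 8] / [5] / [6];  common shape = (4, 2, 1, 1)

Row-insert the values π_1, π_2, … into P one at a time, bumping the leftmost entry strictly greater than the inserted value down to the next row. The recording tableau Q records, in position (i, j), the step at which that cell was added to P.
  Insert 1 (step 1): P = [1];  Q = [1]
  Insert 6 (step 2): P = [1, 6];  Q = [1, 2]
  Insert 5 (step 3): P = [1, 5] / [6];  Q = [1, 2] / [3]
  Insert 7 (step 4): P = [1, 5, 7] / [6];  Q = [1, 2, 4] / [3]
  Insert 4 (step 5): P = [1, 4, 7] / [5] / [6];  Q = [1, 2, 4] / [3] / [5]
  Insert 2 (step 6): P = [1, 2, 7] / [4] / [5] / [6];  Q = [1, 2, 4] / [3] / [5] / [6]
  Insert 8 (step 7): P = [1, 2, 7, 8] / [4] / [5] / [6];  Q = [1, 2, 4, 7] / [3] / [5] / [6]
  Insert 3 (step 8): P = [1, 2, 3, 8] / [4, 7] / [5] / [6];  Q = [1, 2, 4, 7] / [3, 8] / [5] / [6]
Final shape: (4, 2, 1, 1).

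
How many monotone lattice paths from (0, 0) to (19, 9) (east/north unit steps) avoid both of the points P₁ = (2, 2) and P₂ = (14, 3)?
Number of paths = 4552152

Inclusion–exclusion. Total paths: C(28, 19) = 6906900. Through P₁: C(4, 2)·C(24, 17) = 2076624. Through P₂: C(17, 14)·C(11, 5) = 314160. Since P₁ is strictly southwest of P₂, a monotone path through both must visit P₁ then P₂; paths through both = C(4, 2)·C(13, 12)·C(11, 5) = 36036. Avoid both = 6906900 − 2076624 − 314160 + 36036 = 4552152.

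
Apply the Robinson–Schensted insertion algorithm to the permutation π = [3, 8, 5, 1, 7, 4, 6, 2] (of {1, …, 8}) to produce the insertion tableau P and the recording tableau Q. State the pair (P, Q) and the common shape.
P = [1, 2, 6] / [3, 4, 7] / [5] / [8];  Q = [1, 2, 5] / [3, 6, 7] / [4] / [8];  common shape = (3, 3, 1, 1)

Row-insert the values π_1, π_2, … into P one at a time, bumping the leftmost entry strictly greater than the inserted value down to the next row. The recording tableau Q records, in position (i, j), the step at which that cell was added to P.
  Insert 3 (step 1): P = [3];  Q = [1]
  Insert 8 (step 2): P = [3, 8];  Q = [1, 2]
  Insert 5 (step 3): P = [3, 5] / [8];  Q = [1, 2] / [3]
  Insert 1 (step 4): P = [1, 5] / [3] / [8];  Q = [1, 2] / [3] / [4]
  Insert 7 (step 5): P = [1, 5, 7] / [3] / [8];  Q = [1, 2, 5] / [3] / [4]
  Insert 4 (step 6): P = [1, 4, 7] / [3, 5] / [8];  Q = [1, 2, 5] / [3, 6] / [4]
  Insert 6 (step 7): P = [1, 4, 6] / [3, 5, 7] / [8];  Q = [1, 2, 5] / [3, 6, 7] / [4]
  Insert 2 (step 8): P = [1, 2, 6] / [3, 4, 7] / [5] / [8];  Q = [1, 2, 5] / [3, 6, 7] / [4] / [8]
Final shape: (3, 3, 1, 1).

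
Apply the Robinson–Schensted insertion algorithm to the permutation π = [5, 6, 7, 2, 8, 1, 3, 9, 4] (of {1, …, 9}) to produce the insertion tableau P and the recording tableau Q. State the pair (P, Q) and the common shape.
P = [1, 3, 4, 8, 9] / [2, 6, 7] / [5];  Q = [1, 2, 3, 5, 8] / [4, 7, 9] / [6];  common shape = (5, 3, 1)

Row-insert the values π_1, π_2, … into P one at a time, bumping the leftmost entry strictly greater than the inserted value down to the next row. The recording tableau Q records, in position (i, j), the step at which that cell was added to P.
  Insert 5 (step 1): P = [5];  Q = [1]
  Insert 6 (step 2): P = [5, 6];  Q = [1, 2]
  Insert 7 (step 3): P = [5, 6, 7];  Q = [1, 2, 3]
  Insert 2 (step 4): P = [2, 6, 7] / [5];  Q = [1, 2, 3] / [4]
  Insert 8 (step 5): P = [2, 6, 7, 8] / [5];  Q = [1, 2, 3, 5] / [4]
  Insert 1 (step 6): P = [1, 6, 7, 8] / [2] / [5];  Q = [1, 2, 3, 5] / [4] / [6]
  Insert 3 (step 7): P = [1, 3, 7, 8] / [2, 6] / [5];  Q = [1, 2, 3, 5] / [4, 7] / [6]
  Insert 9 (step 8): P = [1, 3, 7, 8, 9] / [2, 6] / [5];  Q = [1, 2, 3, 5, 8] / [4, 7] / [6]
  Insert 4 (step 9): P = [1, 3, 4, 8, 9] / [2, 6, 7] / [5];  Q = [1, 2, 3, 5, 8] / [4, 7, 9] / [6]
Final shape: (5, 3, 1).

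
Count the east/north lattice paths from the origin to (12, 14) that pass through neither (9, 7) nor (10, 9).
Number of paths = 7065682

Inclusion–exclusion. Total paths: C(26, 12) = 9657700. Through P₁: C(16, 9)·C(10, 3) = 1372800. Through P₂: C(19, 10)·C(7, 2) = 1939938. Since P₁ is strictly southwest of P₂, a monotone path through both must visit P₁ then P₂; paths through both = C(16, 9)·C(3, 1)·C(7, 2) = 720720. Avoid both = 9657700 − 1372800 − 1939938 + 720720 = 7065682.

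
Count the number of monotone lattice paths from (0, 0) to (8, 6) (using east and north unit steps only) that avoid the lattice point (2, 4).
Number of paths = 2583

Total paths from (0, 0) to (8, 6): C(14, 8) = 3003. Paths through (2, 4): (paths (0, 0) → (2, 4)) × (paths (2, 4) → (8, 6)) = C(6, 2) · C(8, 6) = 15 · 28 = 420. Avoidance count = 3003 − 420 = 2583.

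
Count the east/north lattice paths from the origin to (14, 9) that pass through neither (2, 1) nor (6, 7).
Number of paths = 390410

Inclusion–exclusion. Total paths: C(23, 14) = 817190. Through P₁: C(3, 2)·C(20, 12) = 377910. Through P₂: C(13, 6)·C(10, 8) = 77220. Since P₁ is strictly southwest of P₂, a monotone path through both must visit P₁ then P₂; paths through both = C(3, 2)·C(10, 4)·C(10, 8) = 28350. Avoid both = 817190 − 377910 − 77220 + 28350 = 390410.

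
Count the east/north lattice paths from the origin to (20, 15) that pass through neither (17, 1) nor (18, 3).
Number of paths = 3247814804

Inclusion–exclusion. Total paths: C(35, 20) = 3247943160. Through P₁: C(18, 17)·C(17, 3) = 12240. Through P₂: C(21, 18)·C(14, 2) = 121030. Since P₁ is strictly southwest of P₂, a monotone path through both must visit P₁ then P₂; paths through both = C(18, 17)·C(3, 1)·C(14, 2) = 4914. Avoid both = 3247943160 − 12240 − 121030 + 4914 = 3247814804.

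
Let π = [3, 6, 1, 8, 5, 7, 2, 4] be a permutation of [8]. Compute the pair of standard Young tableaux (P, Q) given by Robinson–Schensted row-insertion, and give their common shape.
P = [1, 2, 4] / [3, 5, 7] / [6, 8];  Q = [1, 2, 4] / [3, 5, 6] / [7, 8];  common shape = (3, 3, 2)

Row-insert the values π_1, π_2, … into P one at a time, bumping the leftmost entry strictly greater than the inserted value down to the next row. The recording tableau Q records, in position (i, j), the step at which that cell was added to P.
  Insert 3 (step 1): P = [3];  Q = [1]
  Insert 6 (step 2): P = [3, 6];  Q = [1, 2]
  Insert 1 (step 3): P = [1, 6] / [3];  Q = [1, 2] / [3]
  Insert 8 (step 4): P = [1, 6, 8] / [3];  Q = [1, 2, 4] / [3]
  Insert 5 (step 5): P = [1, 5, 8] / [3, 6];  Q = [1, 2, 4] / [3, 5]
  Insert 7 (step 6): P = [1, 5, 7] / [3, 6, 8];  Q = [1, 2, 4] / [3, 5, 6]
  Insert 2 (step 7): P = [1, 2, 7] / [3, 5, 8] / [6];  Q = [1, 2, 4] / [3, 5, 6] / [7]
  Insert 4 (step 8): P = [1, 2, 4] / [3, 5, 7] / [6, 8];  Q = [1, 2, 4] / [3, 5, 6] / [7, 8]
Final shape: (3, 3, 2).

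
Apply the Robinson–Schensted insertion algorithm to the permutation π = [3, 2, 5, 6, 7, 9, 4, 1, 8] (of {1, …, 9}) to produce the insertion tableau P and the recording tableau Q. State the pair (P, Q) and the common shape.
P = [1, 4, 6, 7, 8] / [2, 5, 9] / [3];  Q = [1, 3, 4, 5, 6] / [2, 7, 9] / [8];  common shape = (5, 3, 1)

Row-insert the values π_1, π_2, … into P one at a time, bumping the leftmost entry strictly greater than the inserted value down to the next row. The recording tableau Q records, in position (i, j), the step at which that cell was added to P.
  Insert 3 (step 1): P = [3];  Q = [1]
  Insert 2 (step 2): P = [2] / [3];  Q = [1] / [2]
  Insert 5 (step 3): P = [2, 5] / [3];  Q = [1, 3] / [2]
  Insert 6 (step 4): P = [2, 5, 6] / [3];  Q = [1, 3, 4] / [2]
  Insert 7 (step 5): P = [2, 5, 6, 7] / [3];  Q = [1, 3, 4, 5] / [2]
  Insert 9 (step 6): P = [2, 5, 6, 7, 9] / [3];  Q = [1, 3, 4, 5, 6] / [2]
  Insert 4 (step 7): P = [2, 4, 6, 7, 9] / [3, 5];  Q = [1, 3, 4, 5, 6] / [2, 7]
  Insert 1 (step 8): P = [1, 4, 6, 7, 9] / [2, 5] / [3];  Q = [1, 3, 4, 5, 6] / [2, 7] / [8]
  Insert 8 (step 9): P = [1, 4, 6, 7, 8] / [2, 5, 9] / [3];  Q = [1, 3, 4, 5, 6] / [2, 7, 9] / [8]
Final shape: (5, 3, 1).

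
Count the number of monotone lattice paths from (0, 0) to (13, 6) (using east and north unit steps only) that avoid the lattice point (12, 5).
Number of paths = 14756

Total paths from (0, 0) to (13, 6): C(19, 13) = 27132. Paths through (12, 5): (paths (0, 0) → (12, 5)) × (paths (12, 5) → (13, 6)) = C(17, 12) · C(2, 1) = 6188 · 2 = 12376. Avoidance count = 27132 − 12376 = 14756.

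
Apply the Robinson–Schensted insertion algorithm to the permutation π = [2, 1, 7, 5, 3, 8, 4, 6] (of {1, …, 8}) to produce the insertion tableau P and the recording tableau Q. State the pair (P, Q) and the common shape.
P = [1, 3, 4, 6] / [2, 5, 8] / [7];  Q = [1, 3, 6, 8] / [2, 4, 7] / [5];  common shape = (4, 3, 1)

Row-insert the values π_1, π_2, … into P one at a time, bumping the leftmost entry strictly greater than the inserted value down to the next row. The recording tableau Q records, in position (i, j), the step at which that cell was added to P.
  Insert 2 (step 1): P = [2];  Q = [1]
  Insert 1 (step 2): P = [1] / [2];  Q = [1] / [2]
  Insert 7 (step 3): P = [1, 7] / [2];  Q = [1, 3] / [2]
  Insert 5 (step 4): P = [1, 5] / [2, 7];  Q = [1, 3] / [2, 4]
  Insert 3 (step 5): P = [1, 3] / [2, 5] / [7];  Q = [1, 3] / [2, 4] / [5]
  Insert 8 (step 6): P = [1, 3, 8] / [2, 5] / [7];  Q = [1, 3, 6] / [2, 4] / [5]
  Insert 4 (step 7): P = [1, 3, 4] / [2, 5, 8] / [7];  Q = [1, 3, 6] / [2, 4, 7] / [5]
  Insert 6 (step 8): P = [1, 3, 4, 6] / [2, 5, 8] / [7];  Q = [1, 3, 6, 8] / [2, 4, 7] / [5]
Final shape: (4, 3, 1).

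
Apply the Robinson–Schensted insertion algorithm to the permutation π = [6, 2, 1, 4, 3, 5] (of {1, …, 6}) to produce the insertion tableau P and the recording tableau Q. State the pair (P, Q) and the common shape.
P = [1, 3, 5] / [2, 4] / [6];  Q = [1, 4, 6] / [2, 5] / [3];  common shape = (3, 2, 1)

Row-insert the values π_1, π_2, … into P one at a time, bumping the leftmost entry strictly greater than the inserted value down to the next row. The recording tableau Q records, in position (i, j), the step at which that cell was added to P.
  Insert 6 (step 1): P = [6];  Q = [1]
  Insert 2 (step 2): P = [2] / [6];  Q = [1] / [2]
  Insert 1 (step 3): P = [1] / [2] / [6];  Q = [1] / [2] / [3]
  Insert 4 (step 4): P = [1, 4] / [2] / [6];  Q = [1, 4] / [2] / [3]
  Insert 3 (step 5): P = [1, 3] / [2, 4] / [6];  Q = [1, 4] / [2, 5] / [3]
  Insert 5 (step 6): P = [1, 3, 5] / [2, 4] / [6];  Q = [1, 4, 6] / [2, 5] / [3]
Final shape: (3, 2, 1).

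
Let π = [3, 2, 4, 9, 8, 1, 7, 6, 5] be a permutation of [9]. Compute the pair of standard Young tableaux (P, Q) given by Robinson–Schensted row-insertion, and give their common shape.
P = [1, 4, 5] / [2, 6] / [3, 7] / [8] / [9];  Q = [1, 3, 4] / [2, 5] / [6, 7] / [8] / [9];  common shape = (3, 2, 2, 1, 1)

Row-insert the values π_1, π_2, … into P one at a time, bumping the leftmost entry strictly greater than the inserted value down to the next row. The recording tableau Q records, in position (i, j), the step at which that cell was added to P.
  Insert 3 (step 1): P = [3];  Q = [1]
  Insert 2 (step 2): P = [2] / [3];  Q = [1] / [2]
  Insert 4 (step 3): P = [2, 4] / [3];  Q = [1, 3] / [2]
  Insert 9 (step 4): P = [2, 4, 9] / [3];  Q = [1, 3, 4] / [2]
  Insert 8 (step 5): P = [2, 4, 8] / [3, 9];  Q = [1, 3, 4] / [2, 5]
  Insert 1 (step 6): P = [1, 4, 8] / [2, 9] / [3];  Q = [1, 3, 4] / [2, 5] / [6]
  Insert 7 (step 7): P = [1, 4, 7] / [2, 8] / [3, 9];  Q = [1, 3, 4] / [2, 5] / [6, 7]
  Insert 6 (step 8): P = [1, 4, 6] / [2, 7] / [3, 8] / [9];  Q = [1, 3, 4] / [2, 5] / [6, 7] / [8]
  Insert 5 (step 9): P = [1, 4, 5] / [2, 6] / [3, 7] / [8] / [9];  Q = [1, 3, 4] / [2, 5] / [6, 7] / [8] / [9]
Final shape: (3, 2, 2, 1, 1).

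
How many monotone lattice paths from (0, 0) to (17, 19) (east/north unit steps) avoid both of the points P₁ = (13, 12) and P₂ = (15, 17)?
Number of paths = 4142299080

Inclusion–exclusion. Total paths: C(36, 17) = 8597496600. Through P₁: C(25, 13)·C(11, 4) = 1716099000. Through P₂: C(32, 15)·C(4, 2) = 3394336320. Since P₁ is strictly southwest of P₂, a monotone path through both must visit P₁ then P₂; paths through both = C(25, 13)·C(7, 2)·C(4, 2) = 655237800. Avoid both = 8597496600 − 1716099000 − 3394336320 + 655237800 = 4142299080.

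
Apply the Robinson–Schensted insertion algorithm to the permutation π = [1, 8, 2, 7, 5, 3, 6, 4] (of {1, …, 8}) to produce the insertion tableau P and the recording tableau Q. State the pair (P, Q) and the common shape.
P = [1, 2, 3, 4] / [5, 6] / [7] / [8];  Q = [1, 2, 4, 7] / [3, 8] / [5] / [6];  common shape = (4, 2, 1, 1)

Row-insert the values π_1, π_2, … into P one at a time, bumping the leftmost entry strictly greater than the inserted value down to the next row. The recording tableau Q records, in position (i, j), the step at which that cell was added to P.
  Insert 1 (step 1): P = [1];  Q = [1]
  Insert 8 (step 2): P = [1, 8];  Q = [1, 2]
  Insert 2 (step 3): P = [1, 2] / [8];  Q = [1, 2] / [3]
  Insert 7 (step 4): P = [1, 2, 7] / [8];  Q = [1, 2, 4] / [3]
  Insert 5 (step 5): P = [1, 2, 5] / [7] / [8];  Q = [1, 2, 4] / [3] / [5]
  Insert 3 (step 6): P = [1, 2, 3] / [5] / [7] / [8];  Q = [1, 2, 4] / [3] / [5] / [6]
  Insert 6 (step 7): P = [1, 2, 3, 6] / [5] / [7] / [8];  Q = [1, 2, 4, 7] / [3] / [5] / [6]
  Insert 4 (step 8): P = [1, 2, 3, 4] / [5, 6] / [7] / [8];  Q = [1, 2, 4, 7] / [3, 8] / [5] / [6]
Final shape: (4, 2, 1, 1).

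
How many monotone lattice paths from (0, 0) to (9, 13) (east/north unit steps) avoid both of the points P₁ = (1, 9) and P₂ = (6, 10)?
Number of paths = 333510

Inclusion–exclusion. Total paths: C(22, 9) = 497420. Through P₁: C(10, 1)·C(12, 8) = 4950. Through P₂: C(16, 6)·C(6, 3) = 160160. Since P₁ is strictly southwest of P₂, a monotone path through both must visit P₁ then P₂; paths through both = C(10, 1)·C(6, 5)·C(6, 3) = 1200. Avoid both = 497420 − 4950 − 160160 + 1200 = 333510.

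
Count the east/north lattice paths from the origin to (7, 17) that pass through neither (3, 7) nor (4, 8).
Number of paths = 169884

Inclusion–exclusion. Total paths: C(24, 7) = 346104. Through P₁: C(10, 3)·C(14, 4) = 120120. Through P₂: C(12, 4)·C(12, 3) = 108900. Since P₁ is strictly southwest of P₂, a monotone path through both must visit P₁ then P₂; paths through both = C(10, 3)·C(2, 1)·C(12, 3) = 52800. Avoid both = 346104 − 120120 − 108900 + 52800 = 169884.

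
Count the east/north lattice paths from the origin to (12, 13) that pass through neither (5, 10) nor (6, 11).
Number of paths = 4661580

Inclusion–exclusion. Total paths: C(25, 12) = 5200300. Through P₁: C(15, 5)·C(10, 7) = 360360. Through P₂: C(17, 6)·C(8, 6) = 346528. Since P₁ is strictly southwest of P₂, a monotone path through both must visit P₁ then P₂; paths through both = C(15, 5)·C(2, 1)·C(8, 6) = 168168. Avoid both = 5200300 − 360360 − 346528 + 168168 = 4661580.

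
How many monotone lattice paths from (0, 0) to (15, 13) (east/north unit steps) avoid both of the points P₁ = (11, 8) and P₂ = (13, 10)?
Number of paths = 21013088

Inclusion–exclusion. Total paths: C(28, 15) = 37442160. Through P₁: C(19, 11)·C(9, 4) = 9523332. Through P₂: C(23, 13)·C(5, 2) = 11440660. Since P₁ is strictly southwest of P₂, a monotone path through both must visit P₁ then P₂; paths through both = C(19, 11)·C(4, 2)·C(5, 2) = 4534920. Avoid both = 37442160 − 9523332 − 11440660 + 4534920 = 21013088.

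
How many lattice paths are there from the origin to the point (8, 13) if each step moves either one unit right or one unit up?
Number of paths = 203490

A monotone lattice path from (0, 0) to (8, 13) consists of 8 east steps and 13 north steps in some order, so it is determined by which 8 of the 21 steps are east. The count is C(21, 8) = 203490.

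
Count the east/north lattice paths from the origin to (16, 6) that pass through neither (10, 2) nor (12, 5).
Number of paths = 33113

Inclusion–exclusion. Total paths: C(22, 16) = 74613. Through P₁: C(12, 10)·C(10, 6) = 13860. Through P₂: C(17, 12)·C(5, 4) = 30940. Since P₁ is strictly southwest of P₂, a monotone path through both must visit P₁ then P₂; paths through both = C(12, 10)·C(5, 2)·C(5, 4) = 3300. Avoid both = 74613 − 13860 − 30940 + 3300 = 33113.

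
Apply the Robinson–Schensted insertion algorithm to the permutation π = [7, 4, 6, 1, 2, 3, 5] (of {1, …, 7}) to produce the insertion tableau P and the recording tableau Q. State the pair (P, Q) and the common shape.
P = [1, 2, 3, 5] / [4, 6] / [7];  Q = [1, 3, 6, 7] / [2, 5] / [4];  common shape = (4, 2, 1)

Row-insert the values π_1, π_2, … into P one at a time, bumping the leftmost entry strictly greater than the inserted value down to the next row. The recording tableau Q records, in position (i, j), the step at which that cell was added to P.
  Insert 7 (step 1): P = [7];  Q = [1]
  Insert 4 (step 2): P = [4] / [7];  Q = [1] / [2]
  Insert 6 (step 3): P = [4, 6] / [7];  Q = [1, 3] / [2]
  Insert 1 (step 4): P = [1, 6] / [4] / [7];  Q = [1, 3] / [2] / [4]
  Insert 2 (step 5): P = [1, 2] / [4, 6] / [7];  Q = [1, 3] / [2, 5] / [4]
  Insert 3 (step 6): P = [1, 2, 3] / [4, 6] / [7];  Q = [1, 3, 6] / [2, 5] / [4]
  Insert 5 (step 7): P = [1, 2, 3, 5] / [4, 6] / [7];  Q = [1, 3, 6, 7] / [2, 5] / [4]
Final shape: (4, 2, 1).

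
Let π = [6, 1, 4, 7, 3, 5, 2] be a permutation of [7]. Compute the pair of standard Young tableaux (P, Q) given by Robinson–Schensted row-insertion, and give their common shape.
P = [1, 2, 5] / [3, 7] / [4] / [6];  Q = [1, 3, 4] / [2, 6] / [5] / [7];  common shape = (3, 2, 1, 1)

Row-insert the values π_1, π_2, … into P one at a time, bumping the leftmost entry strictly greater than the inserted value down to the next row. The recording tableau Q records, in position (i, j), the step at which that cell was added to P.
  Insert 6 (step 1): P = [6];  Q = [1]
  Insert 1 (step 2): P = [1] / [6];  Q = [1] / [2]
  Insert 4 (step 3): P = [1, 4] / [6];  Q = [1, 3] / [2]
  Insert 7 (step 4): P = [1, 4, 7] / [6];  Q = [1, 3, 4] / [2]
  Insert 3 (step 5): P = [1, 3, 7] / [4] / [6];  Q = [1, 3, 4] / [2] / [5]
  Insert 5 (step 6): P = [1, 3, 5] / [4, 7] / [6];  Q = [1, 3, 4] / [2, 6] / [5]
  Insert 2 (step 7): P = [1, 2, 5] / [3, 7] / [4] / [6];  Q = [1, 3, 4] / [2, 6] / [5] / [7]
Final shape: (3, 2, 1, 1).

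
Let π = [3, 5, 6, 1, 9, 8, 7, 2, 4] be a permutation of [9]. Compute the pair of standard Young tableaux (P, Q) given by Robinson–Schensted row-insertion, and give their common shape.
P = [1, 2, 4, 7] / [3, 5, 6] / [8] / [9];  Q = [1, 2, 3, 5] / [4, 6, 9] / [7] / [8];  common shape = (4, 3, 1, 1)

Row-insert the values π_1, π_2, … into P one at a time, bumping the leftmost entry strictly greater than the inserted value down to the next row. The recording tableau Q records, in position (i, j), the step at which that cell was added to P.
  Insert 3 (step 1): P = [3];  Q = [1]
  Insert 5 (step 2): P = [3, 5];  Q = [1, 2]
  Insert 6 (step 3): P = [3, 5, 6];  Q = [1, 2, 3]
  Insert 1 (step 4): P = [1, 5, 6] / [3];  Q = [1, 2, 3] / [4]
  Insert 9 (step 5): P = [1, 5, 6, 9] / [3];  Q = [1, 2, 3, 5] / [4]
  Insert 8 (step 6): P = [1, 5, 6, 8] / [3, 9];  Q = [1, 2, 3, 5] / [4, 6]
  Insert 7 (step 7): P = [1, 5, 6, 7] / [3, 8] / [9];  Q = [1, 2, 3, 5] / [4, 6] / [7]
  Insert 2 (step 8): P = [1, 2, 6, 7] / [3, 5] / [8] / [9];  Q = [1, 2, 3, 5] / [4, 6] / [7] / [8]
  Insert 4 (step 9): P = [1, 2, 4, 7] / [3, 5, 6] / [8] / [9];  Q = [1, 2, 3, 5] / [4, 6, 9] / [7] / [8]
Final shape: (4, 3, 1, 1).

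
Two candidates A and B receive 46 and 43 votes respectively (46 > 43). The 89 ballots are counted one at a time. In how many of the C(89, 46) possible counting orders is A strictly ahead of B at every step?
Strict-lead orderings = 1673817734484251380165680

Total orderings of the 89 votes with 46 for A: C(89, 46) = 49656592789699457611581840. By the Bertrand ballot formula (Cycle Lemma / reflection principle), the number of orderings in which A is strictly ahead of B throughout is (p − q)/(p + q) · C(p + q, p) = (46 − 43)/(46 + 43) · 49656592789699457611581840 = 1673817734484251380165680.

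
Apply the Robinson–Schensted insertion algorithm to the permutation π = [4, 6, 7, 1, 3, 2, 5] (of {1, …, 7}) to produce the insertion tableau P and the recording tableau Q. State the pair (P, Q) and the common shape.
P = [1, 2, 5] / [3, 6, 7] / [4];  Q = [1, 2, 3] / [4, 5, 7] / [6];  common shape = (3, 3, 1)

Row-insert the values π_1, π_2, … into P one at a time, bumping the leftmost entry strictly greater than the inserted value down to the next row. The recording tableau Q records, in position (i, j), the step at which that cell was added to P.
  Insert 4 (step 1): P = [4];  Q = [1]
  Insert 6 (step 2): P = [4, 6];  Q = [1, 2]
  Insert 7 (step 3): P = [4, 6, 7];  Q = [1, 2, 3]
  Insert 1 (step 4): P = [1, 6, 7] / [4];  Q = [1, 2, 3] / [4]
  Insert 3 (step 5): P = [1, 3, 7] / [4, 6];  Q = [1, 2, 3] / [4, 5]
  Insert 2 (step 6): P = [1, 2, 7] / [3, 6] / [4];  Q = [1, 2, 3] / [4, 5] / [6]
  Insert 5 (step 7): P = [1, 2, 5] / [3, 6, 7] / [4];  Q = [1, 2, 3] / [4, 5, 7] / [6]
Final shape: (3, 3, 1).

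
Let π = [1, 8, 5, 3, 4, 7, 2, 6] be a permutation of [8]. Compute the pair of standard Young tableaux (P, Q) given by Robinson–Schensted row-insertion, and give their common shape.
P = [1, 2, 4, 6] / [3, 7] / [5] / [8];  Q = [1, 2, 5, 6] / [3, 8] / [4] / [7];  common shape = (4, 2, 1, 1)

Row-insert the values π_1, π_2, … into P one at a time, bumping the leftmost entry strictly greater than the inserted value down to the next row. The recording tableau Q records, in position (i, j), the step at which that cell was added to P.
  Insert 1 (step 1): P = [1];  Q = [1]
  Insert 8 (step 2): P = [1, 8];  Q = [1, 2]
  Insert 5 (step 3): P = [1, 5] / [8];  Q = [1, 2] / [3]
  Insert 3 (step 4): P = [1, 3] / [5] / [8];  Q = [1, 2] / [3] / [4]
  Insert 4 (step 5): P = [1, 3, 4] / [5] / [8];  Q = [1, 2, 5] / [3] / [4]
  Insert 7 (step 6): P = [1, 3, 4, 7] / [5] / [8];  Q = [1, 2, 5, 6] / [3] / [4]
  Insert 2 (step 7): P = [1, 2, 4, 7] / [3] / [5] / [8];  Q = [1, 2, 5, 6] / [3] / [4] / [7]
  Insert 6 (step 8): P = [1, 2, 4, 6] / [3, 7] / [5] / [8];  Q = [1, 2, 5, 6] / [3, 8] / [4] / [7]
Final shape: (4, 2, 1, 1).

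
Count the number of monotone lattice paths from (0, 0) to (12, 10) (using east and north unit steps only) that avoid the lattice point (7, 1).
Number of paths = 630630

Total paths from (0, 0) to (12, 10): C(22, 12) = 646646. Paths through (7, 1): (paths (0, 0) → (7, 1)) × (paths (7, 1) → (12, 10)) = C(8, 7) · C(14, 5) = 8 · 2002 = 16016. Avoidance count = 646646 − 16016 = 630630.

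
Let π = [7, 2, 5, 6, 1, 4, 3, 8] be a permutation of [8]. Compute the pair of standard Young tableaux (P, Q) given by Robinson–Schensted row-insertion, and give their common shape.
P = [1, 3, 6, 8] / [2, 4] / [5] / [7];  Q = [1, 3, 4, 8] / [2, 6] / [5] / [7];  common shape = (4, 2, 1, 1)

Row-insert the values π_1, π_2, … into P one at a time, bumping the leftmost entry strictly greater than the inserted value down to the next row. The recording tableau Q records, in position (i, j), the step at which that cell was added to P.
  Insert 7 (step 1): P = [7];  Q = [1]
  Insert 2 (step 2): P = [2] / [7];  Q = [1] / [2]
  Insert 5 (step 3): P = [2, 5] / [7];  Q = [1, 3] / [2]
  Insert 6 (step 4): P = [2, 5, 6] / [7];  Q = [1, 3, 4] / [2]
  Insert 1 (step 5): P = [1, 5, 6] / [2] / [7];  Q = [1, 3, 4] / [2] / [5]
  Insert 4 (step 6): P = [1, 4, 6] / [2, 5] / [7];  Q = [1, 3, 4] / [2, 6] / [5]
  Insert 3 (step 7): P = [1, 3, 6] / [2, 4] / [5] / [7];  Q = [1, 3, 4] / [2, 6] / [5] / [7]
  Insert 8 (step 8): P = [1, 3, 6, 8] / [2, 4] / [5] / [7];  Q = [1, 3, 4, 8] / [2, 6] / [5] / [7]
Final shape: (4, 2, 1, 1).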